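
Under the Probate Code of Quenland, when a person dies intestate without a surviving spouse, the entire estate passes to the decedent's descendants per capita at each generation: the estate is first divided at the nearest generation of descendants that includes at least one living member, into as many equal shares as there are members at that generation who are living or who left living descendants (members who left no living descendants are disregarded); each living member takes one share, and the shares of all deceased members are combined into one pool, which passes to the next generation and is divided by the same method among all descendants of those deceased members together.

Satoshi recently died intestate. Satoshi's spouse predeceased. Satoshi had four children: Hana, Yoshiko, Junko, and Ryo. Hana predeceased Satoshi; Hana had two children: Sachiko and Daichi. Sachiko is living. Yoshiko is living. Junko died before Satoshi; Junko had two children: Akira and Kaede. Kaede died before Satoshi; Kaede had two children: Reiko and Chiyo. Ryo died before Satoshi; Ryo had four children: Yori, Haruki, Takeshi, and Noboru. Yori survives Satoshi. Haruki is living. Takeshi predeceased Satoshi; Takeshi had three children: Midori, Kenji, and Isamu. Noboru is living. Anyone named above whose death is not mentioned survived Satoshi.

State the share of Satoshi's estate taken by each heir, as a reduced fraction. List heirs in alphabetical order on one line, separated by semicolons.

There is no surviving spouse, so the entire estate passes to Satoshi's descendants per capita at each generation.
At generation 1 (Hana, Yoshiko, Junko, Ryo) there are 4 shares of (1)/4 = 1/4 each.
Living: Yoshiko — each takes 1/4.
Deceased: Hana, Junko, and Ryo. Their combined 3/4 is pooled and carried to generation 2.
At generation 2 (Sachiko, Daichi, Akira, Kaede, Yori, Haruki, Takeshi, Noboru) there are 8 shares of (3/4)/8 = 3/32 each.
Living: Sachiko, Daichi, Akira, Yori, Haruki, and Noboru — each takes 3/32.
Deceased: Kaede and Takeshi. Their combined 3/16 is pooled and carried to generation 3.
At generation 3 (Reiko, Chiyo, Midori, Kenji, Isamu) there are 5 shares of (3/16)/5 = 3/80 each.
Living: Reiko, Chiyo, Midori, Kenji, and Isamu — each takes 3/80.

Akira 3/32; Chiyo 3/80; Daichi 3/32; Haruki 3/32; Isamu 3/80; Kenji 3/80; Midori 3/80; Noboru 3/32; Reiko 3/80; Sachiko 3/32; Yori 3/32; Yoshiko 1/4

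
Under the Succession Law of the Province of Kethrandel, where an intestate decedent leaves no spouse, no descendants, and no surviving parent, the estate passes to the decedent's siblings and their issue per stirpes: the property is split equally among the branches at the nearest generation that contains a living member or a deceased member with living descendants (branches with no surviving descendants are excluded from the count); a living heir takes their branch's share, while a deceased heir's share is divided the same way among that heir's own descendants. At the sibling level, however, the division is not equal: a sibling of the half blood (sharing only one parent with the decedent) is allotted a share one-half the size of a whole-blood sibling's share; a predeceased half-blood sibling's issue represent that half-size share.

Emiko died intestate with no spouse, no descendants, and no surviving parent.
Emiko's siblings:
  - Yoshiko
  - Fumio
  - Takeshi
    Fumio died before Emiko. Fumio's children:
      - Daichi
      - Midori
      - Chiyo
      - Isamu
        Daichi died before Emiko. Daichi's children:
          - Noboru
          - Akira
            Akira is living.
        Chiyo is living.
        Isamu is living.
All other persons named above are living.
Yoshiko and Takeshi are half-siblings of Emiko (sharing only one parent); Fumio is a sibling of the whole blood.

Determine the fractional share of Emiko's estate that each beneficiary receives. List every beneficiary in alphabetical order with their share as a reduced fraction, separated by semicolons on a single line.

No spouse, descendants, or parent survives, so the estate passes to Emiko's siblings per stirpes.
Half-blood siblings count for one-half the weight of whole-blood siblings at the initial division.
Dividing 1 in proportion to weights (total weight 2): Yoshiko (weight 1/2) → 1/4; Fumio (weight 1) → 1/2; Takeshi (weight 1/2) → 1/4.
Yoshiko is living and takes 1/4.
Fumio predeceased; the 1/2 allotted to Fumio's branch passes to Fumio's issue by representation.
The 1/2 is divided into 4 equal shares of 1/8 among Daichi, Midori, Chiyo, Isamu.
Daichi predeceased; the 1/8 allotted to Daichi's branch passes to Daichi's issue by representation.
The 1/8 is divided into 2 equal shares of 1/16 among Noboru, Akira.
Noboru is living and takes 1/16.
Akira is living and takes 1/16.
Midori is living and takes 1/8.
Chiyo is living and takes 1/8.
Isamu is living and takes 1/8.
Takeshi is living and takes 1/4.

Akira 1/16; Chiyo 1/8; Isamu 1/8; Midori 1/8; Noboru 1/16; Takeshi 1/4; Yoshiko 1/4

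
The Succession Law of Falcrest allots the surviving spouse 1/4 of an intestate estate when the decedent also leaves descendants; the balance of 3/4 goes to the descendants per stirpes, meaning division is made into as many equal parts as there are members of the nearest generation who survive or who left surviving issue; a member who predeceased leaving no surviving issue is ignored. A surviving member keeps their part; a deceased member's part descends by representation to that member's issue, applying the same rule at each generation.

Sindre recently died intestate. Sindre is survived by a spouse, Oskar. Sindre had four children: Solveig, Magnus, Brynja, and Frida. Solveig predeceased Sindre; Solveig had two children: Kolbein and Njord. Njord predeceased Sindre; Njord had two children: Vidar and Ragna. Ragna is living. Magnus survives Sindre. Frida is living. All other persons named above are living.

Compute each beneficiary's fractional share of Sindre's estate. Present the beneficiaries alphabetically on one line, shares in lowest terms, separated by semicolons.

Brynja 3/16; Frida 3/16; Kolbein 3/32; Magnus 3/16; Oskar 1/4; Ragna 3/64; Vidar 3/64

Oskar, as surviving spouse, takes 1/4.
The remaining 3/4 passes to Sindre's descendants per stirpes.
The 3/4 is divided into 4 equal shares of 3/16 among Solveig, Magnus, Brynja, Frida.
Solveig predeceased; the 3/16 allotted to Solveig's branch passes to Solveig's issue by representation.
The 3/16 is divided into 2 equal shares of 3/32 among Kolbein, Njord.
Kolbein is living and takes 3/32.
Njord predeceased; the 3/32 allotted to Njord's branch passes to Njord's issue by representation.
The 3/32 is divided into 2 equal shares of 3/64 among Vidar, Ragna.
Vidar is living and takes 3/64.
Ragna is living and takes 3/64.
Magnus is living and takes 3/16.
Brynja is living and takes 3/16.
Frida is living and takes 3/16.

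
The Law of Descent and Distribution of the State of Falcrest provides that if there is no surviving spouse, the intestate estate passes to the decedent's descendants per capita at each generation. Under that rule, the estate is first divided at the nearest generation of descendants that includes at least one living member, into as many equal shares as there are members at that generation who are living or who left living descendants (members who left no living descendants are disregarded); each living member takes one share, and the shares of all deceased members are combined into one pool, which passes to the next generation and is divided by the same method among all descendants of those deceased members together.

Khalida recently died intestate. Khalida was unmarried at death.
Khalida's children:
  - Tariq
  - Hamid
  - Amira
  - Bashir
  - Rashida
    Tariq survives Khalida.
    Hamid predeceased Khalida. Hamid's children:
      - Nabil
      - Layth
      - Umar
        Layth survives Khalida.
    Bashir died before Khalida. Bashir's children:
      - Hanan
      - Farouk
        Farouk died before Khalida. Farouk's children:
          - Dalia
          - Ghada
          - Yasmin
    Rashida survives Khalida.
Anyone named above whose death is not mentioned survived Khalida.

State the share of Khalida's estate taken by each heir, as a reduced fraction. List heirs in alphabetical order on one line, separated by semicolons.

Amira 1/5; Dalia 2/75; Ghada 2/75; Hanan 2/25; Layth 2/25; Nabil 2/25; Rashida 1/5; Tariq 1/5; Umar 2/25; Yasmin 2/75

There is no surviving spouse, so the entire estate passes to Khalida's descendants per capita at each generation.
At generation 1 (Tariq, Hamid, Amira, Bashir, Rashida) there are 5 shares of (1)/5 = 1/5 each.
Living: Tariq, Amira, and Rashida — each takes 1/5.
Deceased: Hamid and Bashir. Their combined 2/5 is pooled and carried to generation 2.
At generation 2 (Nabil, Layth, Umar, Hanan, Farouk) there are 5 shares of (2/5)/5 = 2/25 each.
Living: Nabil, Layth, Umar, and Hanan — each takes 2/25.
Deceased: Farouk. That 2/25 share is carried to generation 3.
At generation 3 (Dalia, Ghada, Yasmin) there are 3 shares of (2/25)/3 = 2/75 each.
Living: Dalia, Ghada, and Yasmin — each takes 2/75.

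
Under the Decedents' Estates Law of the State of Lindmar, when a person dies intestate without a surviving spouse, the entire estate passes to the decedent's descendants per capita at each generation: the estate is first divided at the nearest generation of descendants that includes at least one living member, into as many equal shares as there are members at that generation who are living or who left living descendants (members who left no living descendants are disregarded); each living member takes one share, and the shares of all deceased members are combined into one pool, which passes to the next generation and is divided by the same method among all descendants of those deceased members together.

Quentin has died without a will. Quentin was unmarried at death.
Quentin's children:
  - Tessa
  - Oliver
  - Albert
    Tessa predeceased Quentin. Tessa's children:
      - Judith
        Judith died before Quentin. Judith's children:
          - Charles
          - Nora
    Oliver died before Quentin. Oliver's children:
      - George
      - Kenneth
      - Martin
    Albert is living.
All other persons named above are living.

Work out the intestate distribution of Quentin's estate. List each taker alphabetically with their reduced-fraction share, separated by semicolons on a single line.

Albert 1/3; Charles 1/12; George 1/6; Kenneth 1/6; Martin 1/6; Nora 1/12

There is no surviving spouse, so the entire estate passes to Quentin's descendants per capita at each generation.
At generation 1 (Tessa, Oliver, Albert) there are 3 shares of (1)/3 = 1/3 each.
Living: Albert — each takes 1/3.
Deceased: Tessa and Oliver. Their combined 2/3 is pooled and carried to generation 2.
At generation 2 (Judith, George, Kenneth, Martin) there are 4 shares of (2/3)/4 = 1/6 each.
Living: George, Kenneth, and Martin — each takes 1/6.
Deceased: Judith. That 1/6 share is carried to generation 3.
At generation 3 (Charles, Nora) there are 2 shares of (1/6)/2 = 1/12 each.
Living: Charles and Nora — each takes 1/12.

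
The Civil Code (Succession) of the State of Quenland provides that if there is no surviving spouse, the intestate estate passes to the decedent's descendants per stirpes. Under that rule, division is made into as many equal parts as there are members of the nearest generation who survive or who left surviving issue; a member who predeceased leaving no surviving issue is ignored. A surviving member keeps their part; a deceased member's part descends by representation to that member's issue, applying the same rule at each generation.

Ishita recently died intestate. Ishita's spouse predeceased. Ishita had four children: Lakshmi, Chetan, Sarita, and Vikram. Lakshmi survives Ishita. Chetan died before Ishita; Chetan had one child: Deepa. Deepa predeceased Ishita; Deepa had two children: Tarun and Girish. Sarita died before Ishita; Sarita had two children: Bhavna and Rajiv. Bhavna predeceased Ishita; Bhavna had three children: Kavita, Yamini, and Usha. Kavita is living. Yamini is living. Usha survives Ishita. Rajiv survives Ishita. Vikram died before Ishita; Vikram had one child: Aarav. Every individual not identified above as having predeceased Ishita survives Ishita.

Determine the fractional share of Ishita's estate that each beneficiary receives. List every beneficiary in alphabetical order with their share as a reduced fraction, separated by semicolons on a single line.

Aarav 1/4; Girish 1/8; Kavita 1/24; Lakshmi 1/4; Rajiv 1/8; Tarun 1/8; Usha 1/24; Yamini 1/24

There is no surviving spouse, so the entire estate passes to Ishita's descendants per stirpes.
The estate is divided into 4 equal shares of 1/4 among Lakshmi, Chetan, Sarita, Vikram.
Lakshmi is living and takes 1/4.
Chetan predeceased; the 1/4 allotted to Chetan's branch passes to Chetan's issue by representation.
Deepa's line is the sole branch at this level, so the full 1/4 passes to Deepa's issue by representation.
The 1/4 is divided into 2 equal shares of 1/8 among Tarun, Girish.
Tarun is living and takes 1/8.
Girish is living and takes 1/8.
Sarita predeceased; the 1/4 allotted to Sarita's branch passes to Sarita's issue by representation.
The 1/4 is divided into 2 equal shares of 1/8 among Bhavna, Rajiv.
Bhavna predeceased; the 1/8 allotted to Bhavna's branch passes to Bhavna's issue by representation.
The 1/8 is divided into 3 equal shares of 1/24 among Kavita, Yamini, Usha.
Kavita is living and takes 1/24.
Yamini is living and takes 1/24.
Usha is living and takes 1/24.
Rajiv is living and takes 1/8.
Vikram predeceased; the 1/4 allotted to Vikram's branch passes to Vikram's issue by representation.
Aarav is the sole taker at this level and receives the full 1/4.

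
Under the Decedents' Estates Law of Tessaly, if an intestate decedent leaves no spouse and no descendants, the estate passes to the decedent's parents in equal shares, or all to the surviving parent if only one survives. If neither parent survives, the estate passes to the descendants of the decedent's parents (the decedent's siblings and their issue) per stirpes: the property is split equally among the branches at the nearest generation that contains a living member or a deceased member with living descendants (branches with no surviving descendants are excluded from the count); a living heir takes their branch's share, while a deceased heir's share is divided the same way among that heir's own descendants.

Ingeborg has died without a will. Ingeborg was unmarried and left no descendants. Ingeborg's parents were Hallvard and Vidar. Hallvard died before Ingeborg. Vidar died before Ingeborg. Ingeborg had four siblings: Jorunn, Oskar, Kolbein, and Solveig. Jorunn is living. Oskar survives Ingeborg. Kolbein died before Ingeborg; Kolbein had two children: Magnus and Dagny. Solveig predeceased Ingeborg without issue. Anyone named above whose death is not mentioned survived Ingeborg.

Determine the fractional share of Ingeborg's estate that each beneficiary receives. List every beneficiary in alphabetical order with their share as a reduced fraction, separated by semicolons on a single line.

Neither parent survives and there are no descendants, so the estate passes to Ingeborg's siblings and their issue per stirpes.
Solveig left no surviving issue, so that branch lapses and is disregarded.
The estate is divided into 3 equal shares of 1/3 among Jorunn, Oskar, Kolbein.
Jorunn is living and takes 1/3.
Oskar is living and takes 1/3.
Kolbein predeceased; the 1/3 allotted to Kolbein's branch passes to Kolbein's issue by representation.
The 1/3 is divided into 2 equal shares of 1/6 among Magnus, Dagny.
Magnus is living and takes 1/6.
Dagny is living and takes 1/6.

Dagny 1/6; Jorunn 1/3; Magnus 1/6; Oskar 1/3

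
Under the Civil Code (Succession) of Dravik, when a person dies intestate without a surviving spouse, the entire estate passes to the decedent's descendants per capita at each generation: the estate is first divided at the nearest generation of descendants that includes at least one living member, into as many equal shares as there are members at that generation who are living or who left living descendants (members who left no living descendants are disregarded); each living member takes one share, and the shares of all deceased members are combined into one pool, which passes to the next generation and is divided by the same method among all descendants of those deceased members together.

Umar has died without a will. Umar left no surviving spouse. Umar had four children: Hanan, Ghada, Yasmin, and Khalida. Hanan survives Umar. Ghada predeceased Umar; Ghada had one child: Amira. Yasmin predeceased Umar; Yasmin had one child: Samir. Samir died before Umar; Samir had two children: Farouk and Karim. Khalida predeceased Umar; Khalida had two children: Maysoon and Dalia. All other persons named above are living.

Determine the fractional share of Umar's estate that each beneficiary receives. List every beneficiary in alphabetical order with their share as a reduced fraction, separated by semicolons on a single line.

There is no surviving spouse, so the entire estate passes to Umar's descendants per capita at each generation.
At generation 1 (Hanan, Ghada, Yasmin, Khalida) there are 4 shares of (1)/4 = 1/4 each.
Living: Hanan — each takes 1/4.
Deceased: Ghada, Yasmin, and Khalida. Their combined 3/4 is pooled and carried to generation 2.
At generation 2 (Amira, Samir, Maysoon, Dalia) there are 4 shares of (3/4)/4 = 3/16 each.
Living: Amira, Maysoon, and Dalia — each takes 3/16.
Deceased: Samir. That 3/16 share is carried to generation 3.
At generation 3 (Farouk, Karim) there are 2 shares of (3/16)/2 = 3/32 each.
Living: Farouk and Karim — each takes 3/32.

Amira 3/16; Dalia 3/16; Farouk 3/32; Hanan 1/4; Karim 3/32; Maysoon 3/16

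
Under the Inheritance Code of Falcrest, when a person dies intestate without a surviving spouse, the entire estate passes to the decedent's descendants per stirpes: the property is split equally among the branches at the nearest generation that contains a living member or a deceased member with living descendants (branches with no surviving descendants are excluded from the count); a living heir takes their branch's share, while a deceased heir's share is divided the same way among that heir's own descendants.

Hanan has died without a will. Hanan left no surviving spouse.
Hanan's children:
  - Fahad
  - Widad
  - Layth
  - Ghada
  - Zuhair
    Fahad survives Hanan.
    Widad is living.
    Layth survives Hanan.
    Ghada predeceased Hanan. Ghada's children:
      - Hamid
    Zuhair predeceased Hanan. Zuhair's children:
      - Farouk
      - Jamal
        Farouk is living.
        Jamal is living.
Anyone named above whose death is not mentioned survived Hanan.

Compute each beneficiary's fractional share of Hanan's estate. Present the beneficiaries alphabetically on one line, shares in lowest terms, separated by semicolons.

Fahad 1/5; Farouk 1/10; Hamid 1/5; Jamal 1/10; Layth 1/5; Widad 1/5

There is no surviving spouse, so the entire estate passes to Hanan's descendants per stirpes.
The estate is divided into 5 equal shares of 1/5 among Fahad, Widad, Layth, Ghada, Zuhair.
Fahad is living and takes 1/5.
Widad is living and takes 1/5.
Layth is living and takes 1/5.
Ghada predeceased; the 1/5 allotted to Ghada's branch passes to Ghada's issue by representation.
Hamid is the sole taker at this level and receives the full 1/5.
Zuhair predeceased; the 1/5 allotted to Zuhair's branch passes to Zuhair's issue by representation.
The 1/5 is divided into 2 equal shares of 1/10 among Farouk, Jamal.
Farouk is living and takes 1/10.
Jamal is living and takes 1/10.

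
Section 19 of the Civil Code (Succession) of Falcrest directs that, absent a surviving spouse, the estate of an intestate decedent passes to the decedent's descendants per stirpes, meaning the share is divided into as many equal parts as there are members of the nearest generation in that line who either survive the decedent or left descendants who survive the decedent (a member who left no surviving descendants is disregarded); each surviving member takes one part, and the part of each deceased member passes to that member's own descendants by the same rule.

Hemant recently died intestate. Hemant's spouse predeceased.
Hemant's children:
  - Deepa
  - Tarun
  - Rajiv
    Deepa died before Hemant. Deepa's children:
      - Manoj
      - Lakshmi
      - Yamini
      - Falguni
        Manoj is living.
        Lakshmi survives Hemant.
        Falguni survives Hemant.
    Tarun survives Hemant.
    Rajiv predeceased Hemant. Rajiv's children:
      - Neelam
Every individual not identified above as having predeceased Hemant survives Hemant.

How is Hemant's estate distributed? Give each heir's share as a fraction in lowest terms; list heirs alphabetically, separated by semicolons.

Falguni 1/12; Lakshmi 1/12; Manoj 1/12; Neelam 1/3; Tarun 1/3; Yamini 1/12

There is no surviving spouse, so the entire estate passes to Hemant's descendants per stirpes.
The estate is divided into 3 equal shares of 1/3 among Deepa, Tarun, Rajiv.
Deepa predeceased; the 1/3 allotted to Deepa's branch passes to Deepa's issue by representation.
The 1/3 is divided into 4 equal shares of 1/12 among Manoj, Lakshmi, Yamini, Falguni.
Manoj is living and takes 1/12.
Lakshmi is living and takes 1/12.
Yamini is living and takes 1/12.
Falguni is living and takes 1/12.
Tarun is living and takes 1/3.
Rajiv predeceased; the 1/3 allotted to Rajiv's branch passes to Rajiv's issue by representation.
Neelam is the sole taker at this level and receives the full 1/3.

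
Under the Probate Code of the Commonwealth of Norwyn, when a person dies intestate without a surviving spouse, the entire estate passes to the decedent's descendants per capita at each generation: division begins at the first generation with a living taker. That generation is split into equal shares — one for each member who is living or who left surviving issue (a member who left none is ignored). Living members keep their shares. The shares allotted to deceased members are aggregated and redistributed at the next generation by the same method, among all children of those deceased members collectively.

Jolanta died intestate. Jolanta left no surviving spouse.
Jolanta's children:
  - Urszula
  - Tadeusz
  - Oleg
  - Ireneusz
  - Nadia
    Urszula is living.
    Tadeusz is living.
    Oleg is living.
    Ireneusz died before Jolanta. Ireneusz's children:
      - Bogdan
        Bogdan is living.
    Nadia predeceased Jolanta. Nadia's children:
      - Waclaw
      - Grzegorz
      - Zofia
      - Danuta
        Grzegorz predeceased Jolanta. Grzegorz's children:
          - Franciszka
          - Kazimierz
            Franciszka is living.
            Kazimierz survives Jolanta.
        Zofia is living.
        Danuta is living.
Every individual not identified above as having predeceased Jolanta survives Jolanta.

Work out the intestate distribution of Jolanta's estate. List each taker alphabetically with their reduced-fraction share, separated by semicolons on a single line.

There is no surviving spouse, so the entire estate passes to Jolanta's descendants per capita at each generation.
At generation 1 (Urszula, Tadeusz, Oleg, Ireneusz, Nadia) there are 5 shares of (1)/5 = 1/5 each.
Living: Urszula, Tadeusz, and Oleg — each takes 1/5.
Deceased: Ireneusz and Nadia. Their combined 2/5 is pooled and carried to generation 2.
At generation 2 (Bogdan, Waclaw, Grzegorz, Zofia, Danuta) there are 5 shares of (2/5)/5 = 2/25 each.
Living: Bogdan, Waclaw, Zofia, and Danuta — each takes 2/25.
Deceased: Grzegorz. That 2/25 share is carried to generation 3.
At generation 3 (Franciszka, Kazimierz) there are 2 shares of (2/25)/2 = 1/25 each.
Living: Franciszka and Kazimierz — each takes 1/25.

Bogdan 2/25; Danuta 2/25; Franciszka 1/25; Kazimierz 1/25; Oleg 1/5; Tadeusz 1/5; Urszula 1/5; Waclaw 2/25; Zofia 2/25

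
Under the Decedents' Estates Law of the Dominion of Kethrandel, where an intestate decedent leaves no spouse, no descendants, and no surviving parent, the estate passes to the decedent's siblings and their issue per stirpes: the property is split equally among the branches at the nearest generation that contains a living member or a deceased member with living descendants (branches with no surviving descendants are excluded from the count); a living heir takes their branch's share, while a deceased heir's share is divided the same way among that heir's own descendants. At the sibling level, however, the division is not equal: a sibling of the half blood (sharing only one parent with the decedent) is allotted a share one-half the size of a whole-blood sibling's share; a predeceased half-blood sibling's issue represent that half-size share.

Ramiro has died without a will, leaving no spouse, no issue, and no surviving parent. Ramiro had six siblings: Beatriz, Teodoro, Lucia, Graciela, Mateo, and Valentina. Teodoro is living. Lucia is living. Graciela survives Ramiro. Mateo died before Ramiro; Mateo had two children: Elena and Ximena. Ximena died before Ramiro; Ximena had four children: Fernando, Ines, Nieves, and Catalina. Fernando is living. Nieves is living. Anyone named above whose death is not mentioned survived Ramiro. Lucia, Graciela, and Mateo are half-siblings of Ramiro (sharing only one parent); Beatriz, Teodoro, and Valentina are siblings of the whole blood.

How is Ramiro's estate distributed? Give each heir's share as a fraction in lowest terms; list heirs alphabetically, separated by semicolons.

Beatriz 2/9; Catalina 1/72; Elena 1/18; Fernando 1/72; Graciela 1/9; Ines 1/72; Lucia 1/9; Nieves 1/72; Teodoro 2/9; Valentina 2/9

No spouse, descendants, or parent survives, so the estate passes to Ramiro's siblings per stirpes.
Half-blood siblings count for one-half the weight of whole-blood siblings at the initial division.
Dividing 1 in proportion to weights (total weight 9/2): Beatriz (weight 1) → 2/9; Teodoro (weight 1) → 2/9; Lucia (weight 1/2) → 1/9; Graciela (weight 1/2) → 1/9; Mateo (weight 1/2) → 1/9; Valentina (weight 1) → 2/9.
Beatriz is living and takes 2/9.
Teodoro is living and takes 2/9.
Lucia is living and takes 1/9.
Graciela is living and takes 1/9.
Mateo predeceased; the 1/9 allotted to Mateo's branch passes to Mateo's issue by representation.
The 1/9 is divided into 2 equal shares of 1/18 among Elena, Ximena.
Elena is living and takes 1/18.
Ximena predeceased; the 1/18 allotted to Ximena's branch passes to Ximena's issue by representation.
The 1/18 is divided into 4 equal shares of 1/72 among Fernando, Ines, Nieves, Catalina.
Fernando is living and takes 1/72.
Ines is living and takes 1/72.
Nieves is living and takes 1/72.
Catalina is living and takes 1/72.
Valentina is living and takes 2/9.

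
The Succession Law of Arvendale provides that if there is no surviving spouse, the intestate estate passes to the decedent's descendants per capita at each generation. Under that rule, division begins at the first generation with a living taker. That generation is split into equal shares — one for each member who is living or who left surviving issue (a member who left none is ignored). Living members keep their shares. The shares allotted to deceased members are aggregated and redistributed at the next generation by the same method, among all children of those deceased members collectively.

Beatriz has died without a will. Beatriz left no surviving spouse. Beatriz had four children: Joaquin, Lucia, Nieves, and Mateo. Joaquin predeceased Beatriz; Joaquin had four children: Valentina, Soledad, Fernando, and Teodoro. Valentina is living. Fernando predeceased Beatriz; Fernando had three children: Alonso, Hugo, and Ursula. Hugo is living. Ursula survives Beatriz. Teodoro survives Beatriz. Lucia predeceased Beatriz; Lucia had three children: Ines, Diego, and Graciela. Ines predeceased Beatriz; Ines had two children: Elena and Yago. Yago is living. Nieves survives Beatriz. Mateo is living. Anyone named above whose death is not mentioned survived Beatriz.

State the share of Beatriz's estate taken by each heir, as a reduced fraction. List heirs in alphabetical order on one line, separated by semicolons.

Alonso 1/35; Diego 1/14; Elena 1/35; Graciela 1/14; Hugo 1/35; Mateo 1/4; Nieves 1/4; Soledad 1/14; Teodoro 1/14; Ursula 1/35; Valentina 1/14; Yago 1/35

There is no surviving spouse, so the entire estate passes to Beatriz's descendants per capita at each generation.
At generation 1 (Joaquin, Lucia, Nieves, Mateo) there are 4 shares of (1)/4 = 1/4 each.
Living: Nieves and Mateo — each takes 1/4.
Deceased: Joaquin and Lucia. Their combined 1/2 is pooled and carried to generation 2.
At generation 2 (Valentina, Soledad, Fernando, Teodoro, Ines, Diego, Graciela) there are 7 shares of (1/2)/7 = 1/14 each.
Living: Valentina, Soledad, Teodoro, Diego, and Graciela — each takes 1/14.
Deceased: Fernando and Ines. Their combined 1/7 is pooled and carried to generation 3.
At generation 3 (Alonso, Hugo, Ursula, Elena, Yago) there are 5 shares of (1/7)/5 = 1/35 each.
Living: Alonso, Hugo, Ursula, Elena, and Yago — each takes 1/35.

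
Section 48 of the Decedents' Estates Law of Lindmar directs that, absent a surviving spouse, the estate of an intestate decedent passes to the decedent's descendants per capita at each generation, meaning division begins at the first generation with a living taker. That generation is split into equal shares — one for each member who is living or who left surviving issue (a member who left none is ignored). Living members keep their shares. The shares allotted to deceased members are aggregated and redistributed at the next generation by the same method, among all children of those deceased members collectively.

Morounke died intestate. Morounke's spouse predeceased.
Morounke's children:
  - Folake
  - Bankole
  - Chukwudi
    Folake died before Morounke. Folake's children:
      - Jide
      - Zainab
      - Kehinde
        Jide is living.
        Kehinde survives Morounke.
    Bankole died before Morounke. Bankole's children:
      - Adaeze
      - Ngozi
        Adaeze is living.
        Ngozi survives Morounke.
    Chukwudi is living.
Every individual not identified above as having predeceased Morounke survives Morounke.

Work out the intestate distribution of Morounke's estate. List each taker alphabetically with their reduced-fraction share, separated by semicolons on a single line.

There is no surviving spouse, so the entire estate passes to Morounke's descendants per capita at each generation.
At generation 1 (Folake, Bankole, Chukwudi) there are 3 shares of (1)/3 = 1/3 each.
Living: Chukwudi — each takes 1/3.
Deceased: Folake and Bankole. Their combined 2/3 is pooled and carried to generation 2.
At generation 2 (Jide, Zainab, Kehinde, Adaeze, Ngozi) there are 5 shares of (2/3)/5 = 2/15 each.
Living: Jide, Zainab, Kehinde, Adaeze, and Ngozi — each takes 2/15.

Adaeze 2/15; Chukwudi 1/3; Jide 2/15; Kehinde 2/15; Ngozi 2/15; Zainab 2/15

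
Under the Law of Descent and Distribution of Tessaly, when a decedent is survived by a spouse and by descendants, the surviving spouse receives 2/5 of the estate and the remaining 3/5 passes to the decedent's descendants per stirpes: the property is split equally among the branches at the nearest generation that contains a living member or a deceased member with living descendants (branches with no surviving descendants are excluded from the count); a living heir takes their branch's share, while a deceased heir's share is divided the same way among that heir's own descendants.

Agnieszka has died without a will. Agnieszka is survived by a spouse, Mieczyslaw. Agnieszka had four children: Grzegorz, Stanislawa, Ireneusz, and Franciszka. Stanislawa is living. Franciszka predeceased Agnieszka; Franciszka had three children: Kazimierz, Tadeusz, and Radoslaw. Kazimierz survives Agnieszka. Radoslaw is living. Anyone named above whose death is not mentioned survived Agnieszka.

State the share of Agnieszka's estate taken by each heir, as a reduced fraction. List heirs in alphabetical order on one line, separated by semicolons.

Grzegorz 3/20; Ireneusz 3/20; Kazimierz 1/20; Mieczyslaw 2/5; Radoslaw 1/20; Stanislawa 3/20; Tadeusz 1/20

Mieczyslaw, as surviving spouse, takes 2/5.
The remaining 3/5 passes to Agnieszka's descendants per stirpes.
The 3/5 is divided into 4 equal shares of 3/20 among Grzegorz, Stanislawa, Ireneusz, Franciszka.
Grzegorz is living and takes 3/20.
Stanislawa is living and takes 3/20.
Ireneusz is living and takes 3/20.
Franciszka predeceased; the 3/20 allotted to Franciszka's branch passes to Franciszka's issue by representation.
The 3/20 is divided into 3 equal shares of 1/20 among Kazimierz, Tadeusz, Radoslaw.
Kazimierz is living and takes 1/20.
Tadeusz is living and takes 1/20.
Radoslaw is living and takes 1/20.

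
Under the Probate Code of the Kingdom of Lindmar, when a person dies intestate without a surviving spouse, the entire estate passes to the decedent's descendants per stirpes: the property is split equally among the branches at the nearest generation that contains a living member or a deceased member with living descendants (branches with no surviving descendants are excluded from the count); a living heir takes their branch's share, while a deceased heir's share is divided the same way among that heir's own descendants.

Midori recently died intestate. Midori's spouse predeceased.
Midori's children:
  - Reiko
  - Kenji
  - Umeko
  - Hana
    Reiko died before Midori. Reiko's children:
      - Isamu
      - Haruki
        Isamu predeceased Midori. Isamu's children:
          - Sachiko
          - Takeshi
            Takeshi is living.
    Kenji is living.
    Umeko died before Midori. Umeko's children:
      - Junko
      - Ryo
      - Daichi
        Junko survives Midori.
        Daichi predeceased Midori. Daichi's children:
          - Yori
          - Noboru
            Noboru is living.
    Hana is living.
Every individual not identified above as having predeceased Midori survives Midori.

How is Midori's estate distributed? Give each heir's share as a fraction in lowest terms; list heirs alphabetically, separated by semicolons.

Hana 1/4; Haruki 1/8; Junko 1/12; Kenji 1/4; Noboru 1/24; Ryo 1/12; Sachiko 1/16; Takeshi 1/16; Yori 1/24

There is no surviving spouse, so the entire estate passes to Midori's descendants per stirpes.
The estate is divided into 4 equal shares of 1/4 among Reiko, Kenji, Umeko, Hana.
Reiko predeceased; the 1/4 allotted to Reiko's branch passes to Reiko's issue by representation.
The 1/4 is divided into 2 equal shares of 1/8 among Isamu, Haruki.
Isamu predeceased; the 1/8 allotted to Isamu's branch passes to Isamu's issue by representation.
The 1/8 is divided into 2 equal shares of 1/16 among Sachiko, Takeshi.
Sachiko is living and takes 1/16.
Takeshi is living and takes 1/16.
Haruki is living and takes 1/8.
Kenji is living and takes 1/4.
Umeko predeceased; the 1/4 allotted to Umeko's branch passes to Umeko's issue by representation.
The 1/4 is divided into 3 equal shares of 1/12 among Junko, Ryo, Daichi.
Junko is living and takes 1/12.
Ryo is living and takes 1/12.
Daichi predeceased; the 1/12 allotted to Daichi's branch passes to Daichi's issue by representation.
The 1/12 is divided into 2 equal shares of 1/24 among Yori, Noboru.
Yori is living and takes 1/24.
Noboru is living and takes 1/24.
Hana is living and takes 1/4.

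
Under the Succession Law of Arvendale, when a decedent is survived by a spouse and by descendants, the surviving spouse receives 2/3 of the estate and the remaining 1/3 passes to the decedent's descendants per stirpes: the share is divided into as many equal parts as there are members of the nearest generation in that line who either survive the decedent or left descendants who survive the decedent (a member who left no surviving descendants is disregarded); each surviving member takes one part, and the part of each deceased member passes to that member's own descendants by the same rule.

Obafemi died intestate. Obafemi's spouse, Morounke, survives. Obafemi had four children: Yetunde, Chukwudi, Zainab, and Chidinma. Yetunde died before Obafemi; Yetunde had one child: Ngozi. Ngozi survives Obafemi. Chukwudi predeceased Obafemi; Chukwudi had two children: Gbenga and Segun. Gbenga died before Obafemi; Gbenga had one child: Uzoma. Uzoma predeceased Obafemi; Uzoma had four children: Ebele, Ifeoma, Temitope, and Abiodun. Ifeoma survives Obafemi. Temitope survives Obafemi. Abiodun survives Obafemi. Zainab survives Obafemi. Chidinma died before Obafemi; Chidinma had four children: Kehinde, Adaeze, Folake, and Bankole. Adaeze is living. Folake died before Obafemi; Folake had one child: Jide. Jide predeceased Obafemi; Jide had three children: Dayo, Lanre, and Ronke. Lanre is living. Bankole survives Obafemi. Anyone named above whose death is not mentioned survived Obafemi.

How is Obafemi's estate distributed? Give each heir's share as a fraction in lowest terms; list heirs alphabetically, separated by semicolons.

Abiodun 1/96; Adaeze 1/48; Bankole 1/48; Dayo 1/144; Ebele 1/96; Ifeoma 1/96; Kehinde 1/48; Lanre 1/144; Morounke 2/3; Ngozi 1/12; Ronke 1/144; Segun 1/24; Temitope 1/96; Zainab 1/12

Morounke, as surviving spouse, takes 2/3.
The remaining 1/3 passes to Obafemi's descendants per stirpes.
The 1/3 is divided into 4 equal shares of 1/12 among Yetunde, Chukwudi, Zainab, Chidinma.
Yetunde predeceased; the 1/12 allotted to Yetunde's branch passes to Yetunde's issue by representation.
Ngozi is the sole taker at this level and receives the full 1/12.
Chukwudi predeceased; the 1/12 allotted to Chukwudi's branch passes to Chukwudi's issue by representation.
The 1/12 is divided into 2 equal shares of 1/24 among Gbenga, Segun.
Gbenga predeceased; the 1/24 allotted to Gbenga's branch passes to Gbenga's issue by representation.
Uzoma's line is the sole branch at this level, so the full 1/24 passes to Uzoma's issue by representation.
The 1/24 is divided into 4 equal shares of 1/96 among Ebele, Ifeoma, Temitope, Abiodun.
Ebele is living and takes 1/96.
Ifeoma is living and takes 1/96.
Temitope is living and takes 1/96.
Abiodun is living and takes 1/96.
Segun is living and takes 1/24.
Zainab is living and takes 1/12.
Chidinma predeceased; the 1/12 allotted to Chidinma's branch passes to Chidinma's issue by representation.
The 1/12 is divided into 4 equal shares of 1/48 among Kehinde, Adaeze, Folake, Bankole.
Kehinde is living and takes 1/48.
Adaeze is living and takes 1/48.
Folake predeceased; the 1/48 allotted to Folake's branch passes to Folake's issue by representation.
Jide's line is the sole branch at this level, so the full 1/48 passes to Jide's issue by representation.
The 1/48 is divided into 3 equal shares of 1/144 among Dayo, Lanre, Ronke.
Dayo is living and takes 1/144.
Lanre is living and takes 1/144.
Ronke is living and takes 1/144.
Bankole is living and takes 1/48.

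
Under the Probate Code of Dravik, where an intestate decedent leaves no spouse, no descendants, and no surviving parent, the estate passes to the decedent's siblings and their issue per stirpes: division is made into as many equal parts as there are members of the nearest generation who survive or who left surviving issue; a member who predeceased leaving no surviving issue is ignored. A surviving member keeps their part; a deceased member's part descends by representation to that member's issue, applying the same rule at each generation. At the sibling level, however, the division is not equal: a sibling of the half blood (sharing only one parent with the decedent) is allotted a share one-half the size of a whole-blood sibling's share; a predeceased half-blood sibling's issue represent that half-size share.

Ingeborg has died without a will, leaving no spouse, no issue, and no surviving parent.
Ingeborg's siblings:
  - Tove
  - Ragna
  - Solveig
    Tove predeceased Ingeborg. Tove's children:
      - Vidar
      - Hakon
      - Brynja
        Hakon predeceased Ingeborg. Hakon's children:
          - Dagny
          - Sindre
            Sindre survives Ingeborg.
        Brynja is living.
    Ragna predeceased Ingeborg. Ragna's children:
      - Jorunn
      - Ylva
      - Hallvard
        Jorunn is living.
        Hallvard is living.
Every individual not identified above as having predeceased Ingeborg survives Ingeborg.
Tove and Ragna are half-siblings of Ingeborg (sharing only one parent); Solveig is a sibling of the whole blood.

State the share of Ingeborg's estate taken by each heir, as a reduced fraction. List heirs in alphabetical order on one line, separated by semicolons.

No spouse, descendants, or parent survives, so the estate passes to Ingeborg's siblings per stirpes.
Half-blood siblings count for one-half the weight of whole-blood siblings at the initial division.
Dividing 1 in proportion to weights (total weight 2): Tove (weight 1/2) → 1/4; Ragna (weight 1/2) → 1/4; Solveig (weight 1) → 1/2.
Tove predeceased; the 1/4 allotted to Tove's branch passes to Tove's issue by representation.
The 1/4 is divided into 3 equal shares of 1/12 among Vidar, Hakon, Brynja.
Vidar is living and takes 1/12.
Hakon predeceased; the 1/12 allotted to Hakon's branch passes to Hakon's issue by representation.
The 1/12 is divided into 2 equal shares of 1/24 among Dagny, Sindre.
Dagny is living and takes 1/24.
Sindre is living and takes 1/24.
Brynja is living and takes 1/12.
Ragna predeceased; the 1/4 allotted to Ragna's branch passes to Ragna's issue by representation.
The 1/4 is divided into 3 equal shares of 1/12 among Jorunn, Ylva, Hallvard.
Jorunn is living and takes 1/12.
Ylva is living and takes 1/12.
Hallvard is living and takes 1/12.
Solveig is living and takes 1/2.

Brynja 1/12; Dagny 1/24; Hallvard 1/12; Jorunn 1/12; Sindre 1/24; Solveig 1/2; Vidar 1/12; Ylva 1/12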